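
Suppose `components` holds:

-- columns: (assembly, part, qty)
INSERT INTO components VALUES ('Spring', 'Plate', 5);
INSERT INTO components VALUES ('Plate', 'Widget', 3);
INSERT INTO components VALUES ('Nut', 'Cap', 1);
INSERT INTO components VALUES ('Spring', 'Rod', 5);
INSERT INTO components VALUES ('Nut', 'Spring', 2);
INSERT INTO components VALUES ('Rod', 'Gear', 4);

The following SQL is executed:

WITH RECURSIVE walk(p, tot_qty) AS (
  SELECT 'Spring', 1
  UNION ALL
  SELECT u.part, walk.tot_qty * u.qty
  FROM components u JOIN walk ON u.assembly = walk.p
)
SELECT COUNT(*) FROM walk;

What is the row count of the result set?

Base: (Spring, tot_qty=1).
Iteration 1: components of {Spring} -> Plate = 1*5 = 5, Rod = 1*5 = 5.
Iteration 2: components of {Plate,Rod} -> Gear = 5*4 = 20, Widget = 5*3 = 15.
Iteration 3: no further components; recursion stops.
Total rows emitted: 5.

5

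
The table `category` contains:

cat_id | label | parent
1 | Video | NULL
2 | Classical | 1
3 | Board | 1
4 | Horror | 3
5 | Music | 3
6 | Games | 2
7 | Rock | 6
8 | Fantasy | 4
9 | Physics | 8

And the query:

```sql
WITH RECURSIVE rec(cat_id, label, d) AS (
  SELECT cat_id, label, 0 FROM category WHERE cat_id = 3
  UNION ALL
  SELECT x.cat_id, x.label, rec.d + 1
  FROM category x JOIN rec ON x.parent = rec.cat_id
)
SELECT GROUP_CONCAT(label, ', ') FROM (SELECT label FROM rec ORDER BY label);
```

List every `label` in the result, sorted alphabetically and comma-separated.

Board, Fantasy, Horror, Music, Physics

Base: cat_id=3 (Board) at d 0.
Iteration 1: rows with parent in {3} -> Horror (id 4, d 1), Music (id 5, d 1).
Iteration 2: rows with parent in {4,5} -> Fantasy (id 8, d 2).
Iteration 3: rows with parent in {8} -> Physics (id 9, d 3).
Iteration 4: no rows with parent in {9}; recursion stops.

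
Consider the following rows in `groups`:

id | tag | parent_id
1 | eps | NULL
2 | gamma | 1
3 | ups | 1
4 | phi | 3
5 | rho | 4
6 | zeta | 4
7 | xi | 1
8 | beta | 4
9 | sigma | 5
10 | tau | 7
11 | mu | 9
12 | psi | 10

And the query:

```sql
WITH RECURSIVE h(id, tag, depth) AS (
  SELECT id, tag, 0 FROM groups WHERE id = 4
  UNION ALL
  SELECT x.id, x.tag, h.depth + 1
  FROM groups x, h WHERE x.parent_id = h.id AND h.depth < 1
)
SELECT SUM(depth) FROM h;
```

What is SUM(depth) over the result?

Base: id=4 (phi) at depth 0.
Iteration 1: rows with parent_id in {4} -> rho (id 5, depth 1), zeta (id 6, depth 1), beta (id 8, depth 1).
Iteration 2: depth < 1 fails for all current rows; recursion stops.
SUM(depth) = 0 + 1 + 1 + 1 = 3.

3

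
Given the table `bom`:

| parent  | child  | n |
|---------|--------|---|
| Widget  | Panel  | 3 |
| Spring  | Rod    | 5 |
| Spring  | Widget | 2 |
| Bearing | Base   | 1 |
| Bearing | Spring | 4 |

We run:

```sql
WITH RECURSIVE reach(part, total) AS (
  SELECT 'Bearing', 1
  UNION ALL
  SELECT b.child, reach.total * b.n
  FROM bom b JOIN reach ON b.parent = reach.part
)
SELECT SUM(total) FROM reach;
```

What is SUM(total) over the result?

58

Base: (Bearing, total=1).
Iteration 1: components of {Bearing} -> Base = 1*1 = 1, Spring = 1*4 = 4.
Iteration 2: components of {Base,Spring} -> Rod = 4*5 = 20, Widget = 4*2 = 8.
Iteration 3: components of {Rod,Widget} -> Panel = 8*3 = 24.
Iteration 4: no further components; recursion stops.
SUM(total) = 1 + 4 + 1 + 8 + 20 + 24 = 58.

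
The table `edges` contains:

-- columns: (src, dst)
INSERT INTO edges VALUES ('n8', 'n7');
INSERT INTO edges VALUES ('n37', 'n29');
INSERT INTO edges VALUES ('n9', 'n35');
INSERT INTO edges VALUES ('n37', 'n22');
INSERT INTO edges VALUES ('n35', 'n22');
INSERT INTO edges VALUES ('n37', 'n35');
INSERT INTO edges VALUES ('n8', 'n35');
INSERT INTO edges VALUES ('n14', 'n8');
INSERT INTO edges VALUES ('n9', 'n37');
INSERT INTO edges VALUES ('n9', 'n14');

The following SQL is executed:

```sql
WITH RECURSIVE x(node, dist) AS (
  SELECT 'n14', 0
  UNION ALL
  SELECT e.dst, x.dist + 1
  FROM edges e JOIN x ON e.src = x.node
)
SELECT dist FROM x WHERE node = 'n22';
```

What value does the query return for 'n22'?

Base: (n14, dist=0).
Iteration 1: edges from {n14} -> (n8, dist=1).
Iteration 2: edges from {n8} -> (n35, dist=2), (n7, dist=2).
Iteration 3: edges from {n35,n7} -> (n22, dist=3).
Iteration 4: no outgoing edges from {n22}; recursion stops.

3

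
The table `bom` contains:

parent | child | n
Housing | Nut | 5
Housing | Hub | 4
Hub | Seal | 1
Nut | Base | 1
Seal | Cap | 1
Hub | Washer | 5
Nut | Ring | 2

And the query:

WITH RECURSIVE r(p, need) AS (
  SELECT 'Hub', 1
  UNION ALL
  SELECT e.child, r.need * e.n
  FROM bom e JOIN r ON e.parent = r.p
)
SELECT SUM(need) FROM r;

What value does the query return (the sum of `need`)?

Base: (Hub, need=1).
Iteration 1: components of {Hub} -> Seal = 1*1 = 1, Washer = 1*5 = 5.
Iteration 2: components of {Seal,Washer} -> Cap = 1*1 = 1.
Iteration 3: no further components; recursion stops.
SUM(need) = 1 + 1 + 5 + 1 = 8.

8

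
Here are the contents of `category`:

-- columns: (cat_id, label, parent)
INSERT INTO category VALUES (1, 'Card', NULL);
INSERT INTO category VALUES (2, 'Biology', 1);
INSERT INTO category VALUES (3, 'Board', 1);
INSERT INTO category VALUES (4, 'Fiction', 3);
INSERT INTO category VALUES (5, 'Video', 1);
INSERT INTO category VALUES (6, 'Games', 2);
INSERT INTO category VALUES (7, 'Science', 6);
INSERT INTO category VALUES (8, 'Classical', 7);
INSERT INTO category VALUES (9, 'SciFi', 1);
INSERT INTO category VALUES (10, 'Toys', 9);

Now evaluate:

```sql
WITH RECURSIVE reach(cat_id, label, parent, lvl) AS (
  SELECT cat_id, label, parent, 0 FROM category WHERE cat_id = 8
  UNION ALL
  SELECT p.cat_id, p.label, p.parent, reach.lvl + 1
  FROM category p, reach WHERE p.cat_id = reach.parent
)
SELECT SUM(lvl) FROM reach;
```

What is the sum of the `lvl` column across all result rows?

Base: cat_id=8 (Classical), parent=7, lvl 0.
Iteration 1: join on cat_id=7 -> Science (id 7, parent=6, lvl 1).
Iteration 2: join on cat_id=6 -> Games (id 6, parent=2, lvl 2).
Iteration 3: join on cat_id=2 -> Biology (id 2, parent=1, lvl 3).
Iteration 4: join on cat_id=1 -> Card (id 1, parent=NULL, lvl 4).
Iteration 5: parent is NULL; no match; recursion stops.
SUM(lvl) = 0 + 1 + 2 + 3 + 4 = 10.

10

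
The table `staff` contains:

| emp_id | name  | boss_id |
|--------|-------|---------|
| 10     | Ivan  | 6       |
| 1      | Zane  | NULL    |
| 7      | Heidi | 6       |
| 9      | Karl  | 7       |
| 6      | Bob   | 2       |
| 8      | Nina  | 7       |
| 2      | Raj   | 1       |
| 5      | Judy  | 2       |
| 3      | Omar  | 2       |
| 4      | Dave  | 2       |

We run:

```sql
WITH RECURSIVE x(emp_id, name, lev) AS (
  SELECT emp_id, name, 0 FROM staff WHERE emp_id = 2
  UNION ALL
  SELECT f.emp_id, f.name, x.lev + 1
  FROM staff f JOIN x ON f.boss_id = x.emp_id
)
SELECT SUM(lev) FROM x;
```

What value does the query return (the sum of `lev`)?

14

Base: emp_id=2 (Raj) at lev 0.
Iteration 1: rows with boss_id in {2} -> Omar (id 3, lev 1), Dave (id 4, lev 1), Judy (id 5, lev 1), Bob (id 6, lev 1).
Iteration 2: rows with boss_id in {3,4,5,6} -> Heidi (id 7, lev 2), Ivan (id 10, lev 2).
Iteration 3: rows with boss_id in {7,10} -> Nina (id 8, lev 3), Karl (id 9, lev 3).
Iteration 4: no rows with boss_id in {8,9}; recursion stops.
SUM(lev) = 0 + 1 + 1 + 1 + 1 + 2 + 2 + 3 + 3 = 14.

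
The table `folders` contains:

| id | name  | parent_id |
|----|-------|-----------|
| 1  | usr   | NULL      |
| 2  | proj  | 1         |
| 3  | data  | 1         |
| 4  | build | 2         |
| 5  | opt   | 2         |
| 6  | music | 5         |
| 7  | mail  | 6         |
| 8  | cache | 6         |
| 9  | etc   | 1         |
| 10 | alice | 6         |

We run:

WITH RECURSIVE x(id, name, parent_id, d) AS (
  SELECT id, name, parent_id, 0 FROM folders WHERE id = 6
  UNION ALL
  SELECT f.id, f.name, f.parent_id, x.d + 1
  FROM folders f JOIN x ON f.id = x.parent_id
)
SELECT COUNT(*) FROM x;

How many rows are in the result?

4

Base: id=6 (music), parent_id=5, d 0.
Iteration 1: join on id=5 -> opt (id 5, parent_id=2, d 1).
Iteration 2: join on id=2 -> proj (id 2, parent_id=1, d 2).
Iteration 3: join on id=1 -> usr (id 1, parent_id=NULL, d 3).
Iteration 4: parent_id is NULL; no match; recursion stops.
Total rows emitted: 4.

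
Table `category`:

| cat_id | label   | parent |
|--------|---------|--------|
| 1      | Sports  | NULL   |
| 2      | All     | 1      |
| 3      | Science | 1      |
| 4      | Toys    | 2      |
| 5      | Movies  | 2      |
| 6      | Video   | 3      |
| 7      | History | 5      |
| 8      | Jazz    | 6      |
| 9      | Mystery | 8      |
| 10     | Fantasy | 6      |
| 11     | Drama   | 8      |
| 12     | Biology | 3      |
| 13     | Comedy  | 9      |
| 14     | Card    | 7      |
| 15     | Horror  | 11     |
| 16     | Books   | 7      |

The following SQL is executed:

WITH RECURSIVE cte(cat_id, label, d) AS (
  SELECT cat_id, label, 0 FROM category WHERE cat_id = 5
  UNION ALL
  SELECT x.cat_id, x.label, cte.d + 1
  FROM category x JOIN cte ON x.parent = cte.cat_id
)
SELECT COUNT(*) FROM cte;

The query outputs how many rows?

4

Base: cat_id=5 (Movies) at d 0.
Iteration 1: rows with parent in {5} -> History (id 7, d 1).
Iteration 2: rows with parent in {7} -> Card (id 14, d 2), Books (id 16, d 2).
Iteration 3: no rows with parent in {14,16}; recursion stops.
Total rows emitted: 4.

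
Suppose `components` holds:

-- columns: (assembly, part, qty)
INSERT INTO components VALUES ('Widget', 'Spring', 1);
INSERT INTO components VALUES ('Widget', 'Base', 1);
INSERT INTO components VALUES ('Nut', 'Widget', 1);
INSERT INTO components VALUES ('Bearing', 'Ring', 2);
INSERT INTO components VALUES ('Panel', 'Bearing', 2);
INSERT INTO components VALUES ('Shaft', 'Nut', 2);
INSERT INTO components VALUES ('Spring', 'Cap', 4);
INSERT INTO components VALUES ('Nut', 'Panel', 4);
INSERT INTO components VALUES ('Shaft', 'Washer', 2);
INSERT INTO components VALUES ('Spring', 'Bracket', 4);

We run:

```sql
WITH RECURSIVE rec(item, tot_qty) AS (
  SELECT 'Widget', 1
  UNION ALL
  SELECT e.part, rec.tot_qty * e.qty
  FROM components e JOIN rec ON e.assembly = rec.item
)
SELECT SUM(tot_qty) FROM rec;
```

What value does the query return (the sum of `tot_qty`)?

Base: (Widget, tot_qty=1).
Iteration 1: components of {Widget} -> Base = 1*1 = 1, Spring = 1*1 = 1.
Iteration 2: components of {Base,Spring} -> Bracket = 1*4 = 4, Cap = 1*4 = 4.
Iteration 3: no further components; recursion stops.
SUM(tot_qty) = 1 + 1 + 1 + 4 + 4 = 11.

11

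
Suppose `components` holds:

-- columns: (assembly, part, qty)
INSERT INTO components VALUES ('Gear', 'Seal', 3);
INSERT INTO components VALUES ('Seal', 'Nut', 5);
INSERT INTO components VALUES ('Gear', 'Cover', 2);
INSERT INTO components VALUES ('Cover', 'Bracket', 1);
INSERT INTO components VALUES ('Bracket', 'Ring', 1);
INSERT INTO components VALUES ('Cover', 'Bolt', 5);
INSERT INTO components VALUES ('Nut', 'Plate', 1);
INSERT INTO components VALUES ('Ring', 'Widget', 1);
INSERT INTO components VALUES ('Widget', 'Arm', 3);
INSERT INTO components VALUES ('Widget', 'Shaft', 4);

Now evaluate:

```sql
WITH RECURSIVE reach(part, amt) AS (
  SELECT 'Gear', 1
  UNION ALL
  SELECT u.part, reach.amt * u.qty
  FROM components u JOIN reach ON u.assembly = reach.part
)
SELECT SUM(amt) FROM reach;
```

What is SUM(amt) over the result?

Base: (Gear, amt=1).
Iteration 1: components of {Gear} -> Cover = 1*2 = 2, Seal = 1*3 = 3.
Iteration 2: components of {Cover,Seal} -> Bolt = 2*5 = 10, Bracket = 2*1 = 2, Nut = 3*5 = 15.
Iteration 3: components of {Bolt,Bracket,Nut} -> Plate = 15*1 = 15, Ring = 2*1 = 2.
Iteration 4: components of {Plate,Ring} -> Widget = 2*1 = 2.
Iteration 5: components of {Widget} -> Arm = 2*3 = 6, Shaft = 2*4 = 8.
Iteration 6: no further components; recursion stops.
SUM(amt) = 1 + 3 + 2 + 15 + 2 + 10 + 15 + 2 + 2 + 6 + 8 = 66.

66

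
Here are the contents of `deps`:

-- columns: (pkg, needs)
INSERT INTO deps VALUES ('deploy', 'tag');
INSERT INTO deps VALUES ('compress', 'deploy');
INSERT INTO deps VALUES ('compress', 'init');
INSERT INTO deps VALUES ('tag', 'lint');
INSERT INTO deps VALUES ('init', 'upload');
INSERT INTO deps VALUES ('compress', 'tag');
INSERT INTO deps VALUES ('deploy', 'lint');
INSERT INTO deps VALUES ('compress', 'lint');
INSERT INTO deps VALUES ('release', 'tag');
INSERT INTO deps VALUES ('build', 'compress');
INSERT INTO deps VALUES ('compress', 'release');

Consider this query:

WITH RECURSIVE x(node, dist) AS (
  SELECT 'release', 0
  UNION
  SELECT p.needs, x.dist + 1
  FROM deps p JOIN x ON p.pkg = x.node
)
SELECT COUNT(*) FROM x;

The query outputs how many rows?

Base: (release, dist=0).
Iteration 1: edges from {release} -> (tag, dist=1).
Iteration 2: edges from {tag} -> (lint, dist=2).
Iteration 3: no outgoing edges from {lint}; recursion stops.
Total rows emitted: 3.

3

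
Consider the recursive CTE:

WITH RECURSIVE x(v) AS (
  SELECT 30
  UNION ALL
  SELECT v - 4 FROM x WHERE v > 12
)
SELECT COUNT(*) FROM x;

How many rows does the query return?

Base: v=30.
Iteration 1: 30 > 12 holds -> v = 30 - 4 = 26.
Iteration 2: 26 > 12 holds -> v = 26 - 4 = 22.
Iteration 3: 22 > 12 holds -> v = 22 - 4 = 18.
Iteration 4: 18 > 12 holds -> v = 18 - 4 = 14.
Iteration 5: 14 > 12 holds -> v = 14 - 4 = 10.
Iteration 6: 10 > 12 fails; recursion stops.
Total rows emitted: 6.

6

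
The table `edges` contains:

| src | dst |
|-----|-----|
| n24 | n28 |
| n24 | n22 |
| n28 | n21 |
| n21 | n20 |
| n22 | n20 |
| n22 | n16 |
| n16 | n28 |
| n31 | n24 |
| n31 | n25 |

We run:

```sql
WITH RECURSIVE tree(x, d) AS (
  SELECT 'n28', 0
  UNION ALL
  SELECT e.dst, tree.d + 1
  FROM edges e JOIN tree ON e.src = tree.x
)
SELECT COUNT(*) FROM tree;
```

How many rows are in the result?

Base: (n28, d=0).
Iteration 1: edges from {n28} -> (n21, d=1).
Iteration 2: edges from {n21} -> (n20, d=2).
Iteration 3: no outgoing edges from {n20}; recursion stops.
Total rows emitted: 3.

3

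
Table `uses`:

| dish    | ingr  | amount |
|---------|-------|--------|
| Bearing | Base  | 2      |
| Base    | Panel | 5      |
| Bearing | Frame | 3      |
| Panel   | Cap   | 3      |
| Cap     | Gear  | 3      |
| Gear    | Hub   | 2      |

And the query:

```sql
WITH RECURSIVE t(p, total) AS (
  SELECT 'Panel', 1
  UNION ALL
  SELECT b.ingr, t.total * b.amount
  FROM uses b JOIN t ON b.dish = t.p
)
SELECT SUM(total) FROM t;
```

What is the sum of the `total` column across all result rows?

Base: (Panel, total=1).
Iteration 1: components of {Panel} -> Cap = 1*3 = 3.
Iteration 2: components of {Cap} -> Gear = 3*3 = 9.
Iteration 3: components of {Gear} -> Hub = 9*2 = 18.
Iteration 4: no further components; recursion stops.
SUM(total) = 1 + 3 + 9 + 18 = 31.

31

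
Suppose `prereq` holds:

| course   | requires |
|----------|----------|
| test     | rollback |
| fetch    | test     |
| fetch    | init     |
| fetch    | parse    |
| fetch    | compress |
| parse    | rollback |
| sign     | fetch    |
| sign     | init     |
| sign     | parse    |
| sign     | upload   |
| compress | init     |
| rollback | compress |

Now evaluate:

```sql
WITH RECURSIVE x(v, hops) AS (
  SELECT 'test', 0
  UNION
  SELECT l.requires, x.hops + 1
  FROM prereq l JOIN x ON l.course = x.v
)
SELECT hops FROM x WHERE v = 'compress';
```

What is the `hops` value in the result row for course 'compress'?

Base: (test, hops=0).
Iteration 1: edges from {test} -> (rollback, hops=1).
Iteration 2: edges from {rollback} -> (compress, hops=2).
Iteration 3: edges from {compress} -> (init, hops=3).
Iteration 4: no outgoing edges from {init}; recursion stops.

2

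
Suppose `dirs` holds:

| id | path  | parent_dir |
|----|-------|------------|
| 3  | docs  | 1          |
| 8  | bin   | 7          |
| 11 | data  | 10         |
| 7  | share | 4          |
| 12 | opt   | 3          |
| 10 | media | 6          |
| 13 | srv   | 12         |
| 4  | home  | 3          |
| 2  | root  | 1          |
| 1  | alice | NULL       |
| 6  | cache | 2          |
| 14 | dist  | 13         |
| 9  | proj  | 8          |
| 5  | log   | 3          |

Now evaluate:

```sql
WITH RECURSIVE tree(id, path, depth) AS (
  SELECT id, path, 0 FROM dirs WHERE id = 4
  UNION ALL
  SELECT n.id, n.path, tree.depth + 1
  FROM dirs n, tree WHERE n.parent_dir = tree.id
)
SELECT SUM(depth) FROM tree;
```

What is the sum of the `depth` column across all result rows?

6

Base: id=4 (home) at depth 0.
Iteration 1: rows with parent_dir in {4} -> share (id 7, depth 1).
Iteration 2: rows with parent_dir in {7} -> bin (id 8, depth 2).
Iteration 3: rows with parent_dir in {8} -> proj (id 9, depth 3).
Iteration 4: no rows with parent_dir in {9}; recursion stops.
SUM(depth) = 0 + 1 + 2 + 3 = 6.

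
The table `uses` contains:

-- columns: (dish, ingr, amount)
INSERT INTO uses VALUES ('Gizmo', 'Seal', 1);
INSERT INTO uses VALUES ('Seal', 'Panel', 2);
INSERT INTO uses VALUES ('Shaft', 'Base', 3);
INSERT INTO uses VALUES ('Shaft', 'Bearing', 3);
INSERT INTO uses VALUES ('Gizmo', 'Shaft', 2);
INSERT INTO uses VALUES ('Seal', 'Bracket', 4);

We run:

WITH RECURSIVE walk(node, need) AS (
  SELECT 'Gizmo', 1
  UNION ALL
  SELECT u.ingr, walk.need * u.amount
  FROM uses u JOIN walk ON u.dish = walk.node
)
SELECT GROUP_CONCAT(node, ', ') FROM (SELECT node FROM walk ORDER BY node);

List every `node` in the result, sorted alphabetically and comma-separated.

Base, Bearing, Bracket, Gizmo, Panel, Seal, Shaft

Base: (Gizmo, need=1).
Iteration 1: components of {Gizmo} -> Seal = 1*1 = 1, Shaft = 1*2 = 2.
Iteration 2: components of {Seal,Shaft} -> Base = 2*3 = 6, Bearing = 2*3 = 6, Bracket = 1*4 = 4, Panel = 1*2 = 2.
Iteration 3: no further components; recursion stops.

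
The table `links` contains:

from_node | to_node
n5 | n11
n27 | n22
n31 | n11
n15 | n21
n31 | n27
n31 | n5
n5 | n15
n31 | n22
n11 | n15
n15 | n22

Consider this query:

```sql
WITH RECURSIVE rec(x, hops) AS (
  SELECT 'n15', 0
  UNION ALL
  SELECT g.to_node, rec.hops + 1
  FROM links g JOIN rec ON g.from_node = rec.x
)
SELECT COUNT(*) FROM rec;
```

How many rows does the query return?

Base: (n15, hops=0).
Iteration 1: edges from {n15} -> (n21, hops=1), (n22, hops=1).
Iteration 2: no outgoing edges from {n21,n22}; recursion stops.
Total rows emitted: 3.

3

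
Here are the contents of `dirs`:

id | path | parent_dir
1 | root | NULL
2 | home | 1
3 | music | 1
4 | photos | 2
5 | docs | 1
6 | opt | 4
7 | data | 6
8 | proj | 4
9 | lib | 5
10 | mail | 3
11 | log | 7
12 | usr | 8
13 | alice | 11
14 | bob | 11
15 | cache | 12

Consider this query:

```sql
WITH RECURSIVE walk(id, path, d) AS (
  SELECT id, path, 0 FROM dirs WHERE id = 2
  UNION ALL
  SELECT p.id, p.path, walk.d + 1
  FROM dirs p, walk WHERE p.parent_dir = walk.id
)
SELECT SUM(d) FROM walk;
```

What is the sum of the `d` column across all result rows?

Base: id=2 (home) at d 0.
Iteration 1: rows with parent_dir in {2} -> photos (id 4, d 1).
Iteration 2: rows with parent_dir in {4} -> opt (id 6, d 2), proj (id 8, d 2).
Iteration 3: rows with parent_dir in {6,8} -> data (id 7, d 3), usr (id 12, d 3).
Iteration 4: rows with parent_dir in {7,12} -> log (id 11, d 4), cache (id 15, d 4).
Iteration 5: rows with parent_dir in {11,15} -> alice (id 13, d 5), bob (id 14, d 5).
Iteration 6: no rows with parent_dir in {13,14}; recursion stops.
SUM(d) = 0 + 1 + 2 + 2 + 3 + 3 + 4 + 4 + 5 + 5 = 29.

29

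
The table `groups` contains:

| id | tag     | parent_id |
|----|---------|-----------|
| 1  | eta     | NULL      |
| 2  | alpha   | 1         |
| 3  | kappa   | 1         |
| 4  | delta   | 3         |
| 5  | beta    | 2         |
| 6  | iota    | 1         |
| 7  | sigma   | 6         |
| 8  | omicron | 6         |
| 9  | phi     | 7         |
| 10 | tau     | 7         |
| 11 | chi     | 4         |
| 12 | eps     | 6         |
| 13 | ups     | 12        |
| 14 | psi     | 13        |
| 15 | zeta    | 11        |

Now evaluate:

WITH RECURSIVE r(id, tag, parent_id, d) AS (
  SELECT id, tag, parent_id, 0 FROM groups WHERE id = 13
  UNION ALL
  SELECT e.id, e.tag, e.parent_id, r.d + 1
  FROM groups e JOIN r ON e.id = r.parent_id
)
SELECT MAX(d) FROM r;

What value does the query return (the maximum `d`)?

3

Base: id=13 (ups), parent_id=12, d 0.
Iteration 1: join on id=12 -> eps (id 12, parent_id=6, d 1).
Iteration 2: join on id=6 -> iota (id 6, parent_id=1, d 2).
Iteration 3: join on id=1 -> eta (id 1, parent_id=NULL, d 3).
Iteration 4: parent_id is NULL; no match; recursion stops.
d values: 0, 1, 2, 3; the maximum is 3.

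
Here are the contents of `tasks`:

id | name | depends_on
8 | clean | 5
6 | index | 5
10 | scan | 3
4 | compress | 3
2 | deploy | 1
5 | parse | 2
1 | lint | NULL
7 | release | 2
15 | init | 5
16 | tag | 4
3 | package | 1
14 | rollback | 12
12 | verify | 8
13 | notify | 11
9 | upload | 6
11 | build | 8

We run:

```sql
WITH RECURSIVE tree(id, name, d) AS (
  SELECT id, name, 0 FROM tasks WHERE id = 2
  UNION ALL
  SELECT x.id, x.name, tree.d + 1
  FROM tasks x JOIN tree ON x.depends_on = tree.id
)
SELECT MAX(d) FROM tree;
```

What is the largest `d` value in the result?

Base: id=2 (deploy) at d 0.
Iteration 1: rows with depends_on in {2} -> parse (id 5, d 1), release (id 7, d 1).
Iteration 2: rows with depends_on in {5,7} -> index (id 6, d 2), clean (id 8, d 2), init (id 15, d 2).
Iteration 3: rows with depends_on in {6,8,15} -> upload (id 9, d 3), build (id 11, d 3), verify (id 12, d 3).
Iteration 4: rows with depends_on in {9,11,12} -> notify (id 13, d 4), rollback (id 14, d 4).
Iteration 5: no rows with depends_on in {13,14}; recursion stops.
d values: 0, 1, 1, 2, 2, 2, 3, 3, 3, 4, 4; the maximum is 4.

4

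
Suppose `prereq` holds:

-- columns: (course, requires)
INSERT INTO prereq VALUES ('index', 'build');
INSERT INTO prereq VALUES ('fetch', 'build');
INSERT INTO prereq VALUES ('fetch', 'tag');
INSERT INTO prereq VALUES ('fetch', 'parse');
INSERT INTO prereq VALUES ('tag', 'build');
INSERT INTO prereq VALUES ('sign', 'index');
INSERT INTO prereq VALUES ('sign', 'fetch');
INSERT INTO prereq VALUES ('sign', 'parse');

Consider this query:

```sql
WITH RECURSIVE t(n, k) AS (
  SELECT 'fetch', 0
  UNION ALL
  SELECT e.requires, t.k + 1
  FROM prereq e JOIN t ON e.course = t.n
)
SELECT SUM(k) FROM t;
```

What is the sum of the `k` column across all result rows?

5

Base: (fetch, k=0).
Iteration 1: edges from {fetch} -> (build, k=1), (parse, k=1), (tag, k=1).
Iteration 2: edges from {build,parse,tag} -> (build, k=2).
Iteration 3: no outgoing edges from {build}; recursion stops.
SUM(k) = 0 + 1 + 1 + 1 + 2 = 5.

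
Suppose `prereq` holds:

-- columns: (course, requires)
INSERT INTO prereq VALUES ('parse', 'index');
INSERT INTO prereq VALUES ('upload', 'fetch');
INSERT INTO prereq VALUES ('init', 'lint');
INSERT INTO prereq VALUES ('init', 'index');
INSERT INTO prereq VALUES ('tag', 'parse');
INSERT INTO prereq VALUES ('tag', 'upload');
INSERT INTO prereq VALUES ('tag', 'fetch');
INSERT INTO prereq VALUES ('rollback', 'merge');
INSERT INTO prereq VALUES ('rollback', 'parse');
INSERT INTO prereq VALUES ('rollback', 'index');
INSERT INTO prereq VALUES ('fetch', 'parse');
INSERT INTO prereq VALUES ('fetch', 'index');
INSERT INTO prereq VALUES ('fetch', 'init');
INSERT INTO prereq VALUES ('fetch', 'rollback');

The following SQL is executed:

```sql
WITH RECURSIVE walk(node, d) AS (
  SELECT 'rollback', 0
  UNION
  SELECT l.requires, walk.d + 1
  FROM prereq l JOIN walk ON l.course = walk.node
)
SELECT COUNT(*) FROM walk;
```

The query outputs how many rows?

Base: (rollback, d=0).
Iteration 1: edges from {rollback} -> (index, d=1), (merge, d=1), (parse, d=1).
Iteration 2: edges from {index,merge,parse} -> (index, d=2).
Iteration 3: no outgoing edges from {index}; recursion stops.
Total rows emitted: 5.

5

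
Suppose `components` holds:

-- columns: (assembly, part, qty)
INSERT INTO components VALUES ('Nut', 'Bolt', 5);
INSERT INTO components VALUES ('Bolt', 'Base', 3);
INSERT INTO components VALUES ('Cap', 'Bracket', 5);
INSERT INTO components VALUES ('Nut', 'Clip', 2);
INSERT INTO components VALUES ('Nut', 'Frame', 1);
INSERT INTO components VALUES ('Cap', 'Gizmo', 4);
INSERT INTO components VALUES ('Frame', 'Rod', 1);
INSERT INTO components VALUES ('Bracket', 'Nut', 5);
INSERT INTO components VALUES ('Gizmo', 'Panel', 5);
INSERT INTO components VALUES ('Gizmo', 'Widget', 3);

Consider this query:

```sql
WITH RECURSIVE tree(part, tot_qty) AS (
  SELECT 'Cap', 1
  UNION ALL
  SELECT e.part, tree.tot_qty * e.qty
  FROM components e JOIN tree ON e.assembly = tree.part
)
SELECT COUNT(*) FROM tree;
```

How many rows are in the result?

11

Base: (Cap, tot_qty=1).
Iteration 1: components of {Cap} -> Bracket = 1*5 = 5, Gizmo = 1*4 = 4.
Iteration 2: components of {Bracket,Gizmo} -> Nut = 5*5 = 25, Panel = 4*5 = 20, Widget = 4*3 = 12.
Iteration 3: components of {Nut,Panel,Widget} -> Bolt = 25*5 = 125, Clip = 25*2 = 50, Frame = 25*1 = 25.
Iteration 4: components of {Bolt,Clip,Frame} -> Base = 125*3 = 375, Rod = 25*1 = 25.
Iteration 5: no further components; recursion stops.
Total rows emitted: 11.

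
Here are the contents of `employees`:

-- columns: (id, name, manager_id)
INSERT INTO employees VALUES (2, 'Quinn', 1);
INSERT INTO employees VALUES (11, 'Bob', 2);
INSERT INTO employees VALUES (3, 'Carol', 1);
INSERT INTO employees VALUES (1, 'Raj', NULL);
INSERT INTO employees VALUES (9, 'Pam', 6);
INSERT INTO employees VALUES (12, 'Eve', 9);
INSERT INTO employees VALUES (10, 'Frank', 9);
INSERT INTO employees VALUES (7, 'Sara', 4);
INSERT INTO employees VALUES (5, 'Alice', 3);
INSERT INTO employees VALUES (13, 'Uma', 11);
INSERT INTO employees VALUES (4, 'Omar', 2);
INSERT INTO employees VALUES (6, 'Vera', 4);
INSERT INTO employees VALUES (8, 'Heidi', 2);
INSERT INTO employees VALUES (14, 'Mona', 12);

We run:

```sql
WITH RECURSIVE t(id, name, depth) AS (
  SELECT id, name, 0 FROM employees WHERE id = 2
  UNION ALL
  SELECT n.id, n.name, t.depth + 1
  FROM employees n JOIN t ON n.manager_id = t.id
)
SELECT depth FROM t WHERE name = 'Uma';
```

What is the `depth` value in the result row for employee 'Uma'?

Base: id=2 (Quinn) at depth 0.
Iteration 1: rows with manager_id in {2} -> Omar (id 4, depth 1), Heidi (id 8, depth 1), Bob (id 11, depth 1).
Iteration 2: rows with manager_id in {4,8,11} -> Vera (id 6, depth 2), Sara (id 7, depth 2), Uma (id 13, depth 2).
Iteration 3: rows with manager_id in {6,7,13} -> Pam (id 9, depth 3).
Iteration 4: rows with manager_id in {9} -> Frank (id 10, depth 4), Eve (id 12, depth 4).
Iteration 5: rows with manager_id in {10,12} -> Mona (id 14, depth 5).
Iteration 6: no rows with manager_id in {14}; recursion stops.

2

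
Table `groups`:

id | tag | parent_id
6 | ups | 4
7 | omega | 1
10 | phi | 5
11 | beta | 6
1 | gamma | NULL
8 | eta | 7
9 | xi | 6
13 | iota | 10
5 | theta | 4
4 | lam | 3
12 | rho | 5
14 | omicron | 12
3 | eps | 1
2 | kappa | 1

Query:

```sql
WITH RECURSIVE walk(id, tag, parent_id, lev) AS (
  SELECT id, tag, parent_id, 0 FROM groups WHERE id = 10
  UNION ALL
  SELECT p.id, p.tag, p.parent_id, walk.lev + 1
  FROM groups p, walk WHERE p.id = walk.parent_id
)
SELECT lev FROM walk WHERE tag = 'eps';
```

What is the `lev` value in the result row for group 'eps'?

Base: id=10 (phi), parent_id=5, lev 0.
Iteration 1: join on id=5 -> theta (id 5, parent_id=4, lev 1).
Iteration 2: join on id=4 -> lam (id 4, parent_id=3, lev 2).
Iteration 3: join on id=3 -> eps (id 3, parent_id=1, lev 3).
Iteration 4: join on id=1 -> gamma (id 1, parent_id=NULL, lev 4).
Iteration 5: parent_id is NULL; no match; recursion stops.

3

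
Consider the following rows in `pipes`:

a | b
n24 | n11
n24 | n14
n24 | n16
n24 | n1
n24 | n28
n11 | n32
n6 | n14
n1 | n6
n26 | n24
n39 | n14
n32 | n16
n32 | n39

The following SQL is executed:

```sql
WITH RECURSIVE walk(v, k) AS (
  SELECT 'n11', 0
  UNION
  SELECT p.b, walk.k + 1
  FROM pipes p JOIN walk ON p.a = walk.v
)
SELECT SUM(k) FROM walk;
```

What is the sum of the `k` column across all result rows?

Base: (n11, k=0).
Iteration 1: edges from {n11} -> (n32, k=1).
Iteration 2: edges from {n32} -> (n16, k=2), (n39, k=2).
Iteration 3: edges from {n16,n39} -> (n14, k=3).
Iteration 4: no outgoing edges from {n14}; recursion stops.
SUM(k) = 0 + 1 + 2 + 2 + 3 = 8.

8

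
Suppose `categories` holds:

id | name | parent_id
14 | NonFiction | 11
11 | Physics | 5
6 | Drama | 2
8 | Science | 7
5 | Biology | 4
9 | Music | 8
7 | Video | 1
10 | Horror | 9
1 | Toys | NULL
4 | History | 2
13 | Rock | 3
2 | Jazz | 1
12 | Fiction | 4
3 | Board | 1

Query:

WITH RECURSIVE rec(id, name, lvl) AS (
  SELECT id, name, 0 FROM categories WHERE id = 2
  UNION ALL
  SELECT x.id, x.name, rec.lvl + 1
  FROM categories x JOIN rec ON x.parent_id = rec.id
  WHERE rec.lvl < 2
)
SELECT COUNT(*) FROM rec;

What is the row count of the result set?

5

Base: id=2 (Jazz) at lvl 0.
Iteration 1: rows with parent_id in {2} -> History (id 4, lvl 1), Drama (id 6, lvl 1).
Iteration 2: rows with parent_id in {4,6} -> Biology (id 5, lvl 2), Fiction (id 12, lvl 2).
Iteration 3: lvl < 2 fails for all current rows; recursion stops.
Total rows emitted: 5.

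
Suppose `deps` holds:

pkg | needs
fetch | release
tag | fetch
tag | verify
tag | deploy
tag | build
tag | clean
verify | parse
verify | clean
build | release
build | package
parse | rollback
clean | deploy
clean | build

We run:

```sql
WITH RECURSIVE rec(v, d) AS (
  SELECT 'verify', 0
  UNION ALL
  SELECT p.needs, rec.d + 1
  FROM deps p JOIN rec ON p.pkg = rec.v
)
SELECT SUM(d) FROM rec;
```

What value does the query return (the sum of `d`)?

Base: (verify, d=0).
Iteration 1: edges from {verify} -> (clean, d=1), (parse, d=1).
Iteration 2: edges from {clean,parse} -> (build, d=2), (deploy, d=2), (rollback, d=2).
Iteration 3: edges from {build,deploy,rollback} -> (package, d=3), (release, d=3).
Iteration 4: no outgoing edges from {package,release}; recursion stops.
SUM(d) = 0 + 1 + 1 + 2 + 2 + 2 + 3 + 3 = 14.

14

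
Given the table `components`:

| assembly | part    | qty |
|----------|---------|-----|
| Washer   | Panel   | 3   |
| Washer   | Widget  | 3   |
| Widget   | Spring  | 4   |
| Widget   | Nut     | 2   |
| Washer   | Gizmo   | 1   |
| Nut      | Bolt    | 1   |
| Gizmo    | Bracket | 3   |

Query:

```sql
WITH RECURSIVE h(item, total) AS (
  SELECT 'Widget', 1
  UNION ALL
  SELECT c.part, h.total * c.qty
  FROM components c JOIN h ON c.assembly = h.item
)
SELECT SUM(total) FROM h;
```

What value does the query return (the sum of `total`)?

Base: (Widget, total=1).
Iteration 1: components of {Widget} -> Nut = 1*2 = 2, Spring = 1*4 = 4.
Iteration 2: components of {Nut,Spring} -> Bolt = 2*1 = 2.
Iteration 3: no further components; recursion stops.
SUM(total) = 1 + 4 + 2 + 2 = 9.

9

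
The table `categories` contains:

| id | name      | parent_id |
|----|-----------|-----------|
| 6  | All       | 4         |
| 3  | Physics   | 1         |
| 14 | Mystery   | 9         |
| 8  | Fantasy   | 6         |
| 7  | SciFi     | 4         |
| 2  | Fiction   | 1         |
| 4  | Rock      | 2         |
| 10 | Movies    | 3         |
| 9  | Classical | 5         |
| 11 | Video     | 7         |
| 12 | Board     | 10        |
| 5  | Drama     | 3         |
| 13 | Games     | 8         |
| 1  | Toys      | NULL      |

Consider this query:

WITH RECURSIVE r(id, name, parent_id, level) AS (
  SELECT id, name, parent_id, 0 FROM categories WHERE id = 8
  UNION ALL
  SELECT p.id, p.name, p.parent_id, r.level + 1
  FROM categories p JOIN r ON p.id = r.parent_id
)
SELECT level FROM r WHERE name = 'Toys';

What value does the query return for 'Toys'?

4

Base: id=8 (Fantasy), parent_id=6, level 0.
Iteration 1: join on id=6 -> All (id 6, parent_id=4, level 1).
Iteration 2: join on id=4 -> Rock (id 4, parent_id=2, level 2).
Iteration 3: join on id=2 -> Fiction (id 2, parent_id=1, level 3).
Iteration 4: join on id=1 -> Toys (id 1, parent_id=NULL, level 4).
Iteration 5: parent_id is NULL; no match; recursion stops.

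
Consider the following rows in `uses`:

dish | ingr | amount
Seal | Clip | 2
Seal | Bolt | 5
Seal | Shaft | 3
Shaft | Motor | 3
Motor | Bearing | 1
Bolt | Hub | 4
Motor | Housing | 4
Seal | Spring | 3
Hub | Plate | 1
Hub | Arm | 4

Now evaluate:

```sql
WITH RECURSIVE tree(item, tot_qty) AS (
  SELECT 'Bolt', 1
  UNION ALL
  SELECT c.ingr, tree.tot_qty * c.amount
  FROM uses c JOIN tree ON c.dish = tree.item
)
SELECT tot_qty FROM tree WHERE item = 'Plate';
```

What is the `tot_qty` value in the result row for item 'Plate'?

4

Base: (Bolt, tot_qty=1).
Iteration 1: components of {Bolt} -> Hub = 1*4 = 4.
Iteration 2: components of {Hub} -> Arm = 4*4 = 16, Plate = 4*1 = 4.
Iteration 3: no further components; recursion stops.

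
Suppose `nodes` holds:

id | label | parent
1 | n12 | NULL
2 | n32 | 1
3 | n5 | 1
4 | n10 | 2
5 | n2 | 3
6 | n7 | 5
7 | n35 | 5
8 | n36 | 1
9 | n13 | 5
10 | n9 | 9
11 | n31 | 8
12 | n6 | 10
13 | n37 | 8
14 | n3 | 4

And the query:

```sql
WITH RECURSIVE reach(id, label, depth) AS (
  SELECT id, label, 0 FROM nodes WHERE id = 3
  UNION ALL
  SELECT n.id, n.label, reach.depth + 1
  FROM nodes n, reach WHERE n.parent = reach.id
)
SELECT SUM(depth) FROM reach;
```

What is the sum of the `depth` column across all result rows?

14

Base: id=3 (n5) at depth 0.
Iteration 1: rows with parent in {3} -> n2 (id 5, depth 1).
Iteration 2: rows with parent in {5} -> n7 (id 6, depth 2), n35 (id 7, depth 2), n13 (id 9, depth 2).
Iteration 3: rows with parent in {6,7,9} -> n9 (id 10, depth 3).
Iteration 4: rows with parent in {10} -> n6 (id 12, depth 4).
Iteration 5: no rows with parent in {12}; recursion stops.
SUM(depth) = 0 + 1 + 2 + 2 + 2 + 3 + 4 = 14.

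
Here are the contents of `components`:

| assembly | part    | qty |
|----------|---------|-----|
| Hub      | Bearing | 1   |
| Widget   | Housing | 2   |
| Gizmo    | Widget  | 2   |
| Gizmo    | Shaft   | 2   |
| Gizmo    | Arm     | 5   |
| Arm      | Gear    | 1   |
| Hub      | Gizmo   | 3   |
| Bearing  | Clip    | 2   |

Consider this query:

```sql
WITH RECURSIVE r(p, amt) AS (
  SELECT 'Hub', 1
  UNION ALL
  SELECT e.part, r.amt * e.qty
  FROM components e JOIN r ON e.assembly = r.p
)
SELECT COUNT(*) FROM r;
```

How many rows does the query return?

9

Base: (Hub, amt=1).
Iteration 1: components of {Hub} -> Bearing = 1*1 = 1, Gizmo = 1*3 = 3.
Iteration 2: components of {Bearing,Gizmo} -> Arm = 3*5 = 15, Clip = 1*2 = 2, Shaft = 3*2 = 6, Widget = 3*2 = 6.
Iteration 3: components of {Arm,Clip,Shaft,Widget} -> Gear = 15*1 = 15, Housing = 6*2 = 12.
Iteration 4: no further components; recursion stops.
Total rows emitted: 9.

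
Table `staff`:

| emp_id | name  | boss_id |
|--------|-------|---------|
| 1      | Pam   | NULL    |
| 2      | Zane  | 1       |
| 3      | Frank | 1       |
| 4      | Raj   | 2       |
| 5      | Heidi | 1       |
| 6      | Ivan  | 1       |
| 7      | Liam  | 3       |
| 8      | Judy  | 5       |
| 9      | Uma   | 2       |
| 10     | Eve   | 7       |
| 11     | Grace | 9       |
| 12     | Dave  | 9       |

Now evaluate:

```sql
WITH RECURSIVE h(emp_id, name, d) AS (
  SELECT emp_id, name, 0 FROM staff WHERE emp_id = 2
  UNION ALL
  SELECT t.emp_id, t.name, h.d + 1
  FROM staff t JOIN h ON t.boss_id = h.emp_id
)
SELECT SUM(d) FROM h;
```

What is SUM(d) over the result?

Base: emp_id=2 (Zane) at d 0.
Iteration 1: rows with boss_id in {2} -> Raj (id 4, d 1), Uma (id 9, d 1).
Iteration 2: rows with boss_id in {4,9} -> Grace (id 11, d 2), Dave (id 12, d 2).
Iteration 3: no rows with boss_id in {11,12}; recursion stops.
SUM(d) = 0 + 1 + 1 + 2 + 2 = 6.

6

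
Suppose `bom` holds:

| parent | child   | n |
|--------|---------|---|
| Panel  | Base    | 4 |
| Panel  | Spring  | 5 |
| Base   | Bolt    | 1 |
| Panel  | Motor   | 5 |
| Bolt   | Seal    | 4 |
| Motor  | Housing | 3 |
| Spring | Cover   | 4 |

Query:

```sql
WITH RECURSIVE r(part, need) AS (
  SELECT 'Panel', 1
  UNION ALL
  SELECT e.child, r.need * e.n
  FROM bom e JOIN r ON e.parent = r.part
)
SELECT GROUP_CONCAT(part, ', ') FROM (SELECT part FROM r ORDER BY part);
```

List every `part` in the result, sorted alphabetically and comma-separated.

Base: (Panel, need=1).
Iteration 1: components of {Panel} -> Base = 1*4 = 4, Motor = 1*5 = 5, Spring = 1*5 = 5.
Iteration 2: components of {Base,Motor,Spring} -> Bolt = 4*1 = 4, Cover = 5*4 = 20, Housing = 5*3 = 15.
Iteration 3: components of {Bolt,Cover,Housing} -> Seal = 4*4 = 16.
Iteration 4: no further components; recursion stops.

Base, Bolt, Cover, Housing, Motor, Panel, Seal, Spring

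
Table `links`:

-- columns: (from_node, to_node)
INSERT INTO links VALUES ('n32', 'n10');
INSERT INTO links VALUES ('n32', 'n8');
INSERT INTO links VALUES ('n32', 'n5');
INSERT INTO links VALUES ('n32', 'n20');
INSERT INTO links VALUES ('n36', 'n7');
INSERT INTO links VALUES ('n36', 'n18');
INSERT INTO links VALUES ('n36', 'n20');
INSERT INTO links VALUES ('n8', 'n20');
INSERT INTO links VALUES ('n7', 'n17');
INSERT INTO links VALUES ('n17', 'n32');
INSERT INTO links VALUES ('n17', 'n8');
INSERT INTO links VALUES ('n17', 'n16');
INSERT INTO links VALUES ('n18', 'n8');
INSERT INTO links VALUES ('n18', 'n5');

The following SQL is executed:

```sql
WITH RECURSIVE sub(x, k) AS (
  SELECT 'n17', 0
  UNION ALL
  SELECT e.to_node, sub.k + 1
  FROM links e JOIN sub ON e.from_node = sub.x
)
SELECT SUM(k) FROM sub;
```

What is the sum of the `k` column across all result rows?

16

Base: (n17, k=0).
Iteration 1: edges from {n17} -> (n16, k=1), (n32, k=1), (n8, k=1).
Iteration 2: edges from {n16,n32,n8} -> (n10, k=2), (n20, k=2) x2, (n5, k=2), (n8, k=2). [UNION ALL keeps all 5 new rows, including repeats]
Iteration 3: edges from {n10,n20,n5,n8} -> (n20, k=3).
Iteration 4: no outgoing edges from {n20}; recursion stops.
SUM(k) = 0 + 1 + 1 + 1 + 2 + 2 + 2 + 2 + 2 + 3 = 16.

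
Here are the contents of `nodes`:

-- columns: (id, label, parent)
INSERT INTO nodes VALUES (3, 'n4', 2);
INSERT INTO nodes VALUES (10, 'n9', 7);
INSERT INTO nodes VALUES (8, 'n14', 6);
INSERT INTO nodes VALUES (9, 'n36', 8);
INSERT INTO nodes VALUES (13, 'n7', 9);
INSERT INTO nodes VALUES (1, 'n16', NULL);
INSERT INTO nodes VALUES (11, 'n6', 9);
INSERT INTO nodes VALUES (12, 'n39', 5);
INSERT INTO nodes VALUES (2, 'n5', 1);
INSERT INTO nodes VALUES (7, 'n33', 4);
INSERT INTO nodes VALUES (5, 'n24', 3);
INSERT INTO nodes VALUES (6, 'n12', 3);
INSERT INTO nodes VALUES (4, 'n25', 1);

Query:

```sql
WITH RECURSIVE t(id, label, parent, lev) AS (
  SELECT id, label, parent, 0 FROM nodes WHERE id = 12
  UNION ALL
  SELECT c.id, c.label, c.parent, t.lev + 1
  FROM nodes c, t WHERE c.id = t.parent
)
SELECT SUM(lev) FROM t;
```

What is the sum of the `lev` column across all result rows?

Base: id=12 (n39), parent=5, lev 0.
Iteration 1: join on id=5 -> n24 (id 5, parent=3, lev 1).
Iteration 2: join on id=3 -> n4 (id 3, parent=2, lev 2).
Iteration 3: join on id=2 -> n5 (id 2, parent=1, lev 3).
Iteration 4: join on id=1 -> n16 (id 1, parent=NULL, lev 4).
Iteration 5: parent is NULL; no match; recursion stops.
SUM(lev) = 0 + 1 + 2 + 3 + 4 = 10.

10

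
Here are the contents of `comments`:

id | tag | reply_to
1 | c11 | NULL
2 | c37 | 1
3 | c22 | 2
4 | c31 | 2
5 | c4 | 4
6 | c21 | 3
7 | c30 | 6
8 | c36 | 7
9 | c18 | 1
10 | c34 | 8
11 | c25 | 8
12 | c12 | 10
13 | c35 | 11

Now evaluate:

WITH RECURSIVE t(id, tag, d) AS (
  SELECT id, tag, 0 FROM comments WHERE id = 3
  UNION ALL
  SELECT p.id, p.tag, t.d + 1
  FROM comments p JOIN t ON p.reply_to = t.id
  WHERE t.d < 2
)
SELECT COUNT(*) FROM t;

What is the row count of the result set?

Base: id=3 (c22) at d 0.
Iteration 1: rows with reply_to in {3} -> c21 (id 6, d 1).
Iteration 2: rows with reply_to in {6} -> c30 (id 7, d 2).
Iteration 3: d < 2 fails for all current rows; recursion stops.
Total rows emitted: 3.

3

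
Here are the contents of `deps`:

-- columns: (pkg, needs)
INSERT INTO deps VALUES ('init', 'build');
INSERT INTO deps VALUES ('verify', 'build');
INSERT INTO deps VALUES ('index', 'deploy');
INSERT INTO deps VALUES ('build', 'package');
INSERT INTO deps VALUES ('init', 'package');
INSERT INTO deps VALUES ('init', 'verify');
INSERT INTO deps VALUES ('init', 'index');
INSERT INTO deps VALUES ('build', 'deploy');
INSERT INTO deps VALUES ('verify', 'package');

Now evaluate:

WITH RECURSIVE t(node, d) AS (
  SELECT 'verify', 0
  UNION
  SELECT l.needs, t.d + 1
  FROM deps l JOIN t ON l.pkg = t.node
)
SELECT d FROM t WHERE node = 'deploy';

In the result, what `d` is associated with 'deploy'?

2

Base: (verify, d=0).
Iteration 1: edges from {verify} -> (build, d=1), (package, d=1).
Iteration 2: edges from {build,package} -> (deploy, d=2), (package, d=2).
Iteration 3: no outgoing edges from {deploy,package}; recursion stops.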